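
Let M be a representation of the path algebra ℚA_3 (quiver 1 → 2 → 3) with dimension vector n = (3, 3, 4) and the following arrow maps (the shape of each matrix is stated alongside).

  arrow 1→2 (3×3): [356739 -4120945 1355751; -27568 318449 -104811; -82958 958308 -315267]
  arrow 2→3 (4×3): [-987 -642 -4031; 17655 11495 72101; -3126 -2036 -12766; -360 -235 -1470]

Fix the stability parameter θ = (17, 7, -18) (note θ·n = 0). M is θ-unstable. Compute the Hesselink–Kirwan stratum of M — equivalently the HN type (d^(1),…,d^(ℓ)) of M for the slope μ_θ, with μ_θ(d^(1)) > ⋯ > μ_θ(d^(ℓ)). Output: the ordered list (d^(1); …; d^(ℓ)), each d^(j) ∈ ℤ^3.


Barcode: M ≅ I[1,2], I[1,3]^2, I[3,3]^2. HN layers by μ_θ (3 steps, strictly decreasing):
  μ^(1)=12; μ^(2)=2; μ^(3)=-18

((1, 1, 0); (2, 2, 2); (0, 0, 2))


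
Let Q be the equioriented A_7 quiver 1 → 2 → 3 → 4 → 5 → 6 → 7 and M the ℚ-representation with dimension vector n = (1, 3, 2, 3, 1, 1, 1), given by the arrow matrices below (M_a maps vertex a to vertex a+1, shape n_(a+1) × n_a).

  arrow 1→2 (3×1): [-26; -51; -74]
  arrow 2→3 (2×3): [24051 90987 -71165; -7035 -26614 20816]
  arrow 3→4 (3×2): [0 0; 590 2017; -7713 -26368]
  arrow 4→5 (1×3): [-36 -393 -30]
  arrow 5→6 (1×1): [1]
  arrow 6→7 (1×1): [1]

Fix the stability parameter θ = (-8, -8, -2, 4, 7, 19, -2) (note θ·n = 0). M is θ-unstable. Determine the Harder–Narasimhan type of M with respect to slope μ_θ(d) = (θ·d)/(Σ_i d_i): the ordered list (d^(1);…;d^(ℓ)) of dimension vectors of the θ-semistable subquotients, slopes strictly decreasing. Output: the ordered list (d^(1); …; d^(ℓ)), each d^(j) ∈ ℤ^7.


Barcode: M ≅ I[1,4], I[2,2], I[2,7], I[4,4]. HN layers by μ_θ (5 steps, strictly decreasing):
  μ^(1)=17/2; μ^(2)=7; μ^(3)=4; μ^(4)=-2; μ^(5)=-8

((0, 0, 0, 0, 0, 1, 1); (0, 0, 0, 0, 1, 0, 0); (0, 0, 0, 3, 0, 0, 0); (0, 0, 2, 0, 0, 0, 0); (1, 3, 0, 0, 0, 0, 0))


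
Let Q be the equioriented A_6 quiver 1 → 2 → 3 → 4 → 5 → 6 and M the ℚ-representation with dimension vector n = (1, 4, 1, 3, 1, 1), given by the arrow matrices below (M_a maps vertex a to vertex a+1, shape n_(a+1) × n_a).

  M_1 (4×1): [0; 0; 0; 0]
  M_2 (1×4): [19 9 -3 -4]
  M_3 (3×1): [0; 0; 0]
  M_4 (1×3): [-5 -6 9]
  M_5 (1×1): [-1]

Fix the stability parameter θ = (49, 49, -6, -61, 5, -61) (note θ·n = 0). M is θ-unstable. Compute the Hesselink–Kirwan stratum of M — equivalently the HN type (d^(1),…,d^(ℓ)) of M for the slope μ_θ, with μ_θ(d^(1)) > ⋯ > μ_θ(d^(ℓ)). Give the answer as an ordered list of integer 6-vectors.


Barcode: M ≅ I[1,1], I[2,2]^3, I[2,3], I[4,4]^2, I[4,6]. HN layers by μ_θ (4 steps, strictly decreasing):
  μ^(1)=49; μ^(2)=43/2; μ^(3)=-28; μ^(4)=-61

((1, 3, 0, 0, 0, 0); (0, 1, 1, 0, 0, 0); (0, 0, 0, 0, 1, 1); (0, 0, 0, 3, 0, 0))


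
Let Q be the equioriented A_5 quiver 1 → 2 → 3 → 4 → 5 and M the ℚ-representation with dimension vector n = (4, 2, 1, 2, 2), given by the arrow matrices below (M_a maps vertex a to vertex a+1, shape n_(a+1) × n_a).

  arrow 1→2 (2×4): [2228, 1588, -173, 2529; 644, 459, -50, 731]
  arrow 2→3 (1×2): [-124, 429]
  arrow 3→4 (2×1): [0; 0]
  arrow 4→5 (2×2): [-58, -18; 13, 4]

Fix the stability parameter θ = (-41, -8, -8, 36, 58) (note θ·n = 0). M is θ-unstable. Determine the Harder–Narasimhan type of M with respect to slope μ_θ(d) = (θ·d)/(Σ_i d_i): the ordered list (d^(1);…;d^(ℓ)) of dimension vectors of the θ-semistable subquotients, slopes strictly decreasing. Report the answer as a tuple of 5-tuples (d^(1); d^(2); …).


Interval decomposition of M: I[1,1]^2, I[1,2], I[1,3], I[4,5]^2.
HN type (ℓ=4): μ^(1)=58; μ^(2)=36; μ^(3)=-8; μ^(4)=-41

((0, 0, 0, 0, 2); (0, 0, 0, 2, 0); (0, 2, 1, 0, 0); (4, 0, 0, 0, 0))


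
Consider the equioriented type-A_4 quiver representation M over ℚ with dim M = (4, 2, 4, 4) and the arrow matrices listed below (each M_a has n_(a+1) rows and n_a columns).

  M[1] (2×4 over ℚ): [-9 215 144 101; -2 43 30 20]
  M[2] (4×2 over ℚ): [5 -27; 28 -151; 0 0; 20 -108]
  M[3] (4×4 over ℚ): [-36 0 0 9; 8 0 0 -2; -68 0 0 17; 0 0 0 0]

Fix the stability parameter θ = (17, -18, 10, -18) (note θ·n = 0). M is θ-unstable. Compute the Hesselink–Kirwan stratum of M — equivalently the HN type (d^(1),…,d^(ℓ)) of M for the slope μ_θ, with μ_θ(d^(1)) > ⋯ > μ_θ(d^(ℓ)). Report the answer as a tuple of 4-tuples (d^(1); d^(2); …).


Interval decomposition of M: I[1,1]^2, I[1,3]^2, I[3,3], I[3,4], I[4,4]^3.
HN type (ℓ=5): μ^(1)=17; μ^(2)=10; μ^(3)=-1/2; μ^(4)=-4; μ^(5)=-18

((2, 0, 0, 0); (0, 0, 3, 0); (2, 2, 0, 0); (0, 0, 1, 1); (0, 0, 0, 3))


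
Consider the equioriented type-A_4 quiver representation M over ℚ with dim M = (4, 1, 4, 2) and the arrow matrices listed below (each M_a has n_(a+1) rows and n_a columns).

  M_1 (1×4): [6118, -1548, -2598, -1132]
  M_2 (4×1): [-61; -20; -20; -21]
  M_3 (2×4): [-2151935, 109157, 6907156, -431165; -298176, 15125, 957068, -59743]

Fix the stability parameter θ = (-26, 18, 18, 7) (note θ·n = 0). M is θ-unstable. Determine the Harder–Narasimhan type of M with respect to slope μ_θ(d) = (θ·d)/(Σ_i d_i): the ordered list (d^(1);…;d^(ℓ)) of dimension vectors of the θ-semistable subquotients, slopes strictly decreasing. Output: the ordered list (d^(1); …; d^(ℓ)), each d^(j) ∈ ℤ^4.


Interval decomposition of M: I[1,1]^3, I[1,4], I[3,3]^2, I[3,4].
HN type (ℓ=4): μ^(1)=18; μ^(2)=43/3; μ^(3)=25/2; μ^(4)=-26

((0, 0, 2, 0); (0, 1, 1, 1); (0, 0, 1, 1); (4, 0, 0, 0))


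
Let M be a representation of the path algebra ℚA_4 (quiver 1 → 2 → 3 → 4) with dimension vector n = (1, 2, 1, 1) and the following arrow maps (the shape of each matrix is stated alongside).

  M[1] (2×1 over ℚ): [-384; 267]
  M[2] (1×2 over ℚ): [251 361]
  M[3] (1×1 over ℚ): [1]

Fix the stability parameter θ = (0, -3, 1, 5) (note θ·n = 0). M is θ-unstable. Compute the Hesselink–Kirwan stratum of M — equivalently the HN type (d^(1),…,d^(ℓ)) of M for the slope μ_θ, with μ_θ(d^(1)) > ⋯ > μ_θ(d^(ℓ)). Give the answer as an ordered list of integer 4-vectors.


Via rank(M_{q-1}∘⋯∘M_p): M ≅ I[1,4], I[2,2].
μ_θ-semistable layers: μ^(1)=5; μ^(2)=1; μ^(3)=-3/2; μ^(4)=-3

((0, 0, 0, 1); (0, 0, 1, 0); (1, 1, 0, 0); (0, 1, 0, 0))


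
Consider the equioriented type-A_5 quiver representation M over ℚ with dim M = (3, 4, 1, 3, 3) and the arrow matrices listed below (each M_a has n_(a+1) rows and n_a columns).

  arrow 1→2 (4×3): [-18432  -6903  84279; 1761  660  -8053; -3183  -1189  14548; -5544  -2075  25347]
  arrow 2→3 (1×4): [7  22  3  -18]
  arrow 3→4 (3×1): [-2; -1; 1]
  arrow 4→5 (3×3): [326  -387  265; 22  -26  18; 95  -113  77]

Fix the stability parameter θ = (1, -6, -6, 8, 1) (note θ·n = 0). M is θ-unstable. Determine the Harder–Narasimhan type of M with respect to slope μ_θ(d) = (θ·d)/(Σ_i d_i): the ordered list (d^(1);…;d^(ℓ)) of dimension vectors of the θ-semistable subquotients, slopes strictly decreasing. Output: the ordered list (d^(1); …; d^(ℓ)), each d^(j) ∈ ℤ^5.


Interval decomposition of M: I[1,1], I[1,2], I[1,4], I[2,2]^2, I[4,5]^2, I[5,5].
HN type (ℓ=6): μ^(1)=8; μ^(2)=9/2; μ^(3)=1; μ^(4)=-5/2; μ^(5)=-11/3; μ^(6)=-6

((0, 0, 0, 1, 0); (0, 0, 0, 2, 2); (1, 0, 0, 0, 1); (1, 1, 0, 0, 0); (1, 1, 1, 0, 0); (0, 2, 0, 0, 0))


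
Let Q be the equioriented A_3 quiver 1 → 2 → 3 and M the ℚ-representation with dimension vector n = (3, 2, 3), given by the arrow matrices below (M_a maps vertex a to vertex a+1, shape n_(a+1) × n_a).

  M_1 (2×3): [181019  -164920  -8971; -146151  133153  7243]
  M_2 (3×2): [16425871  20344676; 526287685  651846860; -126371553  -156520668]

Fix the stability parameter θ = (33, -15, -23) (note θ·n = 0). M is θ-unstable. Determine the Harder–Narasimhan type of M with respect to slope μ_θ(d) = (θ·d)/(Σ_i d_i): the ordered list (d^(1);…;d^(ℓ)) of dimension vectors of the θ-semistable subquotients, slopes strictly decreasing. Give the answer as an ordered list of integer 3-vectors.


Via rank(M_{q-1}∘⋯∘M_p): M ≅ I[1,1], I[1,2], I[1,3], I[3,3]^2.
μ_θ-semistable layers: μ^(1)=33; μ^(2)=9; μ^(3)=-5/3; μ^(4)=-23

((1, 0, 0); (1, 1, 0); (1, 1, 1); (0, 0, 2))


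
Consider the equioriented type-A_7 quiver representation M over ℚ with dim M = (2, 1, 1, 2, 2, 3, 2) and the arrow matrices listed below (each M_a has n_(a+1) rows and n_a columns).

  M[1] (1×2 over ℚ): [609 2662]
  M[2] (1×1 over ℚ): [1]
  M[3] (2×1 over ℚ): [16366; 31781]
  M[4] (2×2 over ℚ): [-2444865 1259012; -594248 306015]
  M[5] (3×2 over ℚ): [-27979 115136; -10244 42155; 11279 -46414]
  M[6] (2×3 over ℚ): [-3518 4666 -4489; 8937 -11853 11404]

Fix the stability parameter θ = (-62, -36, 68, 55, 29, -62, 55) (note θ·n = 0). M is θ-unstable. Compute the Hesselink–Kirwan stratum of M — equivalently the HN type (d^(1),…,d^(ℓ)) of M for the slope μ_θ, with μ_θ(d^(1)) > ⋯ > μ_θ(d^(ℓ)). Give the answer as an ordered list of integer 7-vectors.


Via rank(M_{q-1}∘⋯∘M_p): M ≅ I[1,1], I[1,7], I[4,7], I[6,6].
μ_θ-semistable layers: μ^(1)=55; μ^(2)=45/2; μ^(3)=22/3; μ^(4)=-36; μ^(5)=-62

((0, 0, 0, 0, 0, 0, 2); (0, 0, 1, 1, 1, 1, 0); (0, 0, 0, 1, 1, 1, 0); (0, 1, 0, 0, 0, 0, 0); (2, 0, 0, 0, 0, 1, 0))


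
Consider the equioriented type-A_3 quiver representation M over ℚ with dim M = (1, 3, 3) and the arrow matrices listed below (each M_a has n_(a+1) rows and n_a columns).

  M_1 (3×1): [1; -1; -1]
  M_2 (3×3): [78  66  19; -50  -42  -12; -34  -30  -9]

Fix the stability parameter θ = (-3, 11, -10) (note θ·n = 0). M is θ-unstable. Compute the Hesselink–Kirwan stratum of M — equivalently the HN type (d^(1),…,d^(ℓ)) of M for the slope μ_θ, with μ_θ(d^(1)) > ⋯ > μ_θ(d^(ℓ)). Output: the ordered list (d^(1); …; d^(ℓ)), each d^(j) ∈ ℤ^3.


Interval decomposition of M: I[1,3], I[2,2], I[2,3], I[3,3].
HN type (ℓ=4): μ^(1)=11; μ^(2)=1/2; μ^(3)=-3; μ^(4)=-10

((0, 1, 0); (0, 2, 2); (1, 0, 0); (0, 0, 1))


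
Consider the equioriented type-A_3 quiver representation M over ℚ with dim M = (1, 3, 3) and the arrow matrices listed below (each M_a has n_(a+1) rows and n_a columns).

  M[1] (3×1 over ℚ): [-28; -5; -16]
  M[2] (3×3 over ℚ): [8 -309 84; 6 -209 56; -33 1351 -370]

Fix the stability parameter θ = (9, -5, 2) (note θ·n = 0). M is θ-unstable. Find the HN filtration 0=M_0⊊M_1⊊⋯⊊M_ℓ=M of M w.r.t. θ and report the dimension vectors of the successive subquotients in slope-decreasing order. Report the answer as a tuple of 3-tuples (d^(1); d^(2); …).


Barcode: M ≅ I[1,3], I[2,2], I[2,3], I[3,3]. HN layers by μ_θ (2 steps, strictly decreasing):
  μ^(1)=2; μ^(2)=-5

((1, 1, 3); (0, 2, 0))


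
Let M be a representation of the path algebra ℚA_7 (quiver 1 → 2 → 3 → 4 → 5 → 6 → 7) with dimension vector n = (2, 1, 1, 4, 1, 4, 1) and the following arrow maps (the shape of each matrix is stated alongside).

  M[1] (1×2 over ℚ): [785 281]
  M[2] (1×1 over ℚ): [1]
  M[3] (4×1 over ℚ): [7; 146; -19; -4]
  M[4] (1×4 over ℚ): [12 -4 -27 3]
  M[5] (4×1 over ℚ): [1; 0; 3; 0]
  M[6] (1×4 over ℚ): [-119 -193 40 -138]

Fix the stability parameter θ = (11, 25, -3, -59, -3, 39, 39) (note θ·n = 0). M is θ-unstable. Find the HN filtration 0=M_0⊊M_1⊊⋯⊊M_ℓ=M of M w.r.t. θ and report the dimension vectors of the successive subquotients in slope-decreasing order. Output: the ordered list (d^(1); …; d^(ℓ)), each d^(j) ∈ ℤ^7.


Barcode: M ≅ I[1,1], I[1,7], I[4,4]^3, I[6,6]^3. HN layers by μ_θ (5 steps, strictly decreasing):
  μ^(1)=39; μ^(2)=11; μ^(3)=-3; μ^(4)=-13/2; μ^(5)=-59

((0, 0, 0, 0, 0, 4, 1); (1, 0, 0, 0, 0, 0, 0); (0, 0, 0, 0, 1, 0, 0); (1, 1, 1, 1, 0, 0, 0); (0, 0, 0, 3, 0, 0, 0))


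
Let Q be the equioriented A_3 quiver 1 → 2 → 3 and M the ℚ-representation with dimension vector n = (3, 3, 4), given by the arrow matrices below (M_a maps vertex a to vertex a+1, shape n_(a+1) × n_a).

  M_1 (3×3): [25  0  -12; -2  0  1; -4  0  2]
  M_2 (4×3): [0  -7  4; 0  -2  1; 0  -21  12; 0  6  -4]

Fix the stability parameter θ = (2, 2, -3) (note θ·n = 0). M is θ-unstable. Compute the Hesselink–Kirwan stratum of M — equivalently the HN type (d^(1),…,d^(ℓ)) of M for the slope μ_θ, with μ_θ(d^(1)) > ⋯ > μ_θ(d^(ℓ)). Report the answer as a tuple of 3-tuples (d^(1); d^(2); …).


Interval decomposition of M: I[1,1], I[1,2], I[1,3], I[2,3], I[3,3]^2.
HN type (ℓ=4): μ^(1)=2; μ^(2)=1/3; μ^(3)=-1/2; μ^(4)=-3

((2, 1, 0); (1, 1, 1); (0, 1, 1); (0, 0, 2))


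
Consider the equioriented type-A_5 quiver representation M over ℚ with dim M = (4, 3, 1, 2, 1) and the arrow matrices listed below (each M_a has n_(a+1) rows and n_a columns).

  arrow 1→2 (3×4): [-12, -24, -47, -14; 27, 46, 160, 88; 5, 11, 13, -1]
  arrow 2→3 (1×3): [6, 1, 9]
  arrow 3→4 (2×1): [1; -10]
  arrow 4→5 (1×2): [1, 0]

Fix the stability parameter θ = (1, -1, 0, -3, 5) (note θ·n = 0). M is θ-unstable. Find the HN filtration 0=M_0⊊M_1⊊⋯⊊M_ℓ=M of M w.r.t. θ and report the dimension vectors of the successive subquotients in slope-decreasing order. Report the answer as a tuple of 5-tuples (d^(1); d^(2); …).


Barcode: M ≅ I[1,1], I[1,2]^2, I[1,5], I[4,4]. HN layers by μ_θ (5 steps, strictly decreasing):
  μ^(1)=5; μ^(2)=1; μ^(3)=0; μ^(4)=-3/4; μ^(5)=-3

((0, 0, 0, 0, 1); (1, 0, 0, 0, 0); (2, 2, 0, 0, 0); (1, 1, 1, 1, 0); (0, 0, 0, 1, 0))


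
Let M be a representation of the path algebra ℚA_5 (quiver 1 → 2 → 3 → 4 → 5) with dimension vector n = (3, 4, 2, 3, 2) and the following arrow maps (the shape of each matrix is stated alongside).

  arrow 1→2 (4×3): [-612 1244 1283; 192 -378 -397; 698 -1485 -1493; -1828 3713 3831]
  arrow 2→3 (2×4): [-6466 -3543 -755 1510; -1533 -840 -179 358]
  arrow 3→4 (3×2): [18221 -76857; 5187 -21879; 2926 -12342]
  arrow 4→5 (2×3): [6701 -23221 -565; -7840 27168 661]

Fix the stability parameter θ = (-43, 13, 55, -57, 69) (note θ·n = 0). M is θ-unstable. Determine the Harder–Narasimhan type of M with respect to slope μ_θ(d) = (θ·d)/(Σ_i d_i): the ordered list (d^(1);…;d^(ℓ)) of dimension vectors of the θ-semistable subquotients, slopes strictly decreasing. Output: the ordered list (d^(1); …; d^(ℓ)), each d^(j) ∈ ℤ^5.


Barcode: M ≅ I[1,2], I[1,3], I[1,5], I[2,2], I[4,4], I[4,5]. HN layers by μ_θ (6 steps, strictly decreasing):
  μ^(1)=69; μ^(2)=55; μ^(3)=13; μ^(4)=11/3; μ^(5)=-43; μ^(6)=-57

((0, 0, 0, 0, 2); (0, 0, 1, 0, 0); (0, 3, 0, 0, 0); (0, 1, 1, 1, 0); (3, 0, 0, 0, 0); (0, 0, 0, 2, 0))


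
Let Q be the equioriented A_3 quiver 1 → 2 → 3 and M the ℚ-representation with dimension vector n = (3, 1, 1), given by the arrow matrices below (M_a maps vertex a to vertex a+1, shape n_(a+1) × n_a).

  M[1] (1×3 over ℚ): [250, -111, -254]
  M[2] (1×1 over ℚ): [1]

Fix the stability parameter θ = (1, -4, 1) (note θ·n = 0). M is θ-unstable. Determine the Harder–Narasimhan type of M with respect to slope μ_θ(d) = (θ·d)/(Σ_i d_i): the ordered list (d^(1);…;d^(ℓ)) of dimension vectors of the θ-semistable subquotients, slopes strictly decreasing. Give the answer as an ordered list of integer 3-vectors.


Via rank(M_{q-1}∘⋯∘M_p): M ≅ I[1,1]^2, I[1,3].
μ_θ-semistable layers: μ^(1)=1; μ^(2)=-3/2

((2, 0, 1); (1, 1, 0))


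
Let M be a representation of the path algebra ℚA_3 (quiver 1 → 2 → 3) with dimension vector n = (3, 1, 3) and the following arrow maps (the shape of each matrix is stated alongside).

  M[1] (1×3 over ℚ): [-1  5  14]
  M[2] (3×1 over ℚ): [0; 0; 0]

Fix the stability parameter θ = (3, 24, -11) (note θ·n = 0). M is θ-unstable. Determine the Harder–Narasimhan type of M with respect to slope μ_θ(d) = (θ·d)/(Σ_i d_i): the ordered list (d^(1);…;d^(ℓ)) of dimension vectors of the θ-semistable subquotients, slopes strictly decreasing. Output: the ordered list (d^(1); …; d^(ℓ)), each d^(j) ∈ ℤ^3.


Interval decomposition of M: I[1,1]^2, I[1,2], I[3,3]^3.
HN type (ℓ=3): μ^(1)=24; μ^(2)=3; μ^(3)=-11

((0, 1, 0); (3, 0, 0); (0, 0, 3))


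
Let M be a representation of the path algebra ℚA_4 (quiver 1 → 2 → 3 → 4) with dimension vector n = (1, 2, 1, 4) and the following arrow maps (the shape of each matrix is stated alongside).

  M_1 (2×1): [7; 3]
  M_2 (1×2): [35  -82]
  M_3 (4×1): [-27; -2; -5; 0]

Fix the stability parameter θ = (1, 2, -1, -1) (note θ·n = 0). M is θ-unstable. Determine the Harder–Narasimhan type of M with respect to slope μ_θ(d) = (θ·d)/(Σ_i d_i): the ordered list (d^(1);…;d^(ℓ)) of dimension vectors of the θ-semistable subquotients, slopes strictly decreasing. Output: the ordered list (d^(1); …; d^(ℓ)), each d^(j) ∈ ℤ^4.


Interval decomposition of M: I[1,4], I[2,2], I[4,4]^3.
HN type (ℓ=3): μ^(1)=2; μ^(2)=1/4; μ^(3)=-1

((0, 1, 0, 0); (1, 1, 1, 1); (0, 0, 0, 3))


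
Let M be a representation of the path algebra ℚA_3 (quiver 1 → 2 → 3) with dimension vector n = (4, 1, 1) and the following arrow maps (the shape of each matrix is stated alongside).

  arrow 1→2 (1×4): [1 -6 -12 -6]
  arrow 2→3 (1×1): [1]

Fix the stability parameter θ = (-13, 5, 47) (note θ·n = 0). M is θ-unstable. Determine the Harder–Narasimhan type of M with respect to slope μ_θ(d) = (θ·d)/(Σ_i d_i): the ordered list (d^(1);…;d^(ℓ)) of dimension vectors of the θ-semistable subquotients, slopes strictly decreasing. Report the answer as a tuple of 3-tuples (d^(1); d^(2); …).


Via rank(M_{q-1}∘⋯∘M_p): M ≅ I[1,1]^3, I[1,3].
μ_θ-semistable layers: μ^(1)=47; μ^(2)=5; μ^(3)=-13

((0, 0, 1); (0, 1, 0); (4, 0, 0))


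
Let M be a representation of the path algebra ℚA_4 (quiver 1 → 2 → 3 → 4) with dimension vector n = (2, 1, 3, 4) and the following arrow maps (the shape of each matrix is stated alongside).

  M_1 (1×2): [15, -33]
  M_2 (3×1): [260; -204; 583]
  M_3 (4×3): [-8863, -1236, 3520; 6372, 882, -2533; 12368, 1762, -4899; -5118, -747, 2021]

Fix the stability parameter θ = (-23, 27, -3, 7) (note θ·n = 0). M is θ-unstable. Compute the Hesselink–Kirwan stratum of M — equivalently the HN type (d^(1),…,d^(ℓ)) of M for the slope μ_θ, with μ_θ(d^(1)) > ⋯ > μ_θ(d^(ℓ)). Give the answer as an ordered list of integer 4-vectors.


Interval decomposition of M: I[1,1], I[1,4], I[3,4]^2, I[4,4].
HN type (ℓ=4): μ^(1)=31/3; μ^(2)=7; μ^(3)=-3; μ^(4)=-23

((0, 1, 1, 1); (0, 0, 0, 3); (0, 0, 2, 0); (2, 0, 0, 0))


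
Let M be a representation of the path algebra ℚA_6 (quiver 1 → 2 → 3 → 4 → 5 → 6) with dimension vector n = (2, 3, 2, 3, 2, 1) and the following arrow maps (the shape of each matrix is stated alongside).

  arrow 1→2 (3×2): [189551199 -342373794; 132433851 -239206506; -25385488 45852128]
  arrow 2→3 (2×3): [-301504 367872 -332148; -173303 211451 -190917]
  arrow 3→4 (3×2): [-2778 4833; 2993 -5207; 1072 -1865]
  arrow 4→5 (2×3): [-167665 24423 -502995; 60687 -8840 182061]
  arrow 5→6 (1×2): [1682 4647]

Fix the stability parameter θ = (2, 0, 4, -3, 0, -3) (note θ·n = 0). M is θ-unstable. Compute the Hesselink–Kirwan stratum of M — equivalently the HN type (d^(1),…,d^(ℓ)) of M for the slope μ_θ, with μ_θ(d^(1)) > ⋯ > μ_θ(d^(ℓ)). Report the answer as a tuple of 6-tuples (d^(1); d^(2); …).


Barcode: M ≅ I[1,1], I[1,2], I[2,4], I[2,5], I[4,6]. HN layers by μ_θ (7 steps, strictly decreasing):
  μ^(1)=2; μ^(2)=1; μ^(3)=1/2; μ^(4)=1/3; μ^(5)=0; μ^(6)=-3/2; μ^(7)=-3

((1, 0, 0, 0, 0, 0); (1, 1, 0, 0, 0, 0); (0, 0, 1, 1, 0, 0); (0, 0, 1, 1, 1, 0); (0, 2, 0, 0, 0, 0); (0, 0, 0, 0, 1, 1); (0, 0, 0, 1, 0, 0))


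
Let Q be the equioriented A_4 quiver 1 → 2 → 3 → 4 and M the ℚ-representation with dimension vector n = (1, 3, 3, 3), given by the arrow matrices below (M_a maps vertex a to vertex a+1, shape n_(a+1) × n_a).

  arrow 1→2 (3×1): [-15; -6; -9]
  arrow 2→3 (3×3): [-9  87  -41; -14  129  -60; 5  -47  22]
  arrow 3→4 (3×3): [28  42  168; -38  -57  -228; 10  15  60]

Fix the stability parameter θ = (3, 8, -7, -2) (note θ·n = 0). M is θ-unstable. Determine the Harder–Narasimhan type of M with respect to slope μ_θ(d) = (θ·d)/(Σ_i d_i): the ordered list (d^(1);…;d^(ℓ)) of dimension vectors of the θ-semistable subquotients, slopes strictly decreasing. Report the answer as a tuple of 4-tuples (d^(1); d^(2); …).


Via rank(M_{q-1}∘⋯∘M_p): M ≅ I[1,3], I[2,3], I[2,4], I[4,4]^2.
μ_θ-semistable layers: μ^(1)=4/3; μ^(2)=1/2; μ^(3)=-1/3; μ^(4)=-2

((1, 1, 1, 0); (0, 1, 1, 0); (0, 1, 1, 1); (0, 0, 0, 2))


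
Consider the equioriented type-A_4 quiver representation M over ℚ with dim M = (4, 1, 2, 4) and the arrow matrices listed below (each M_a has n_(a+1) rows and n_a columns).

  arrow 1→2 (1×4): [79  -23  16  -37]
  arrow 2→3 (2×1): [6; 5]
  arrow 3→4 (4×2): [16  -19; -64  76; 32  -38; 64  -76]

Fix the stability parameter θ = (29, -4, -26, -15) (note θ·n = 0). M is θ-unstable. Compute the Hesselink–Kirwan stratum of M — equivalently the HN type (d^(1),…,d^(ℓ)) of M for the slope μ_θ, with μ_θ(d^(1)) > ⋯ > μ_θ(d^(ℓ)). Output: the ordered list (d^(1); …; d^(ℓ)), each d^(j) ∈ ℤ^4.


Barcode: M ≅ I[1,1]^3, I[1,4], I[3,3], I[4,4]^3. HN layers by μ_θ (4 steps, strictly decreasing):
  μ^(1)=29; μ^(2)=-4; μ^(3)=-15; μ^(4)=-26

((3, 0, 0, 0); (1, 1, 1, 1); (0, 0, 0, 3); (0, 0, 1, 0))


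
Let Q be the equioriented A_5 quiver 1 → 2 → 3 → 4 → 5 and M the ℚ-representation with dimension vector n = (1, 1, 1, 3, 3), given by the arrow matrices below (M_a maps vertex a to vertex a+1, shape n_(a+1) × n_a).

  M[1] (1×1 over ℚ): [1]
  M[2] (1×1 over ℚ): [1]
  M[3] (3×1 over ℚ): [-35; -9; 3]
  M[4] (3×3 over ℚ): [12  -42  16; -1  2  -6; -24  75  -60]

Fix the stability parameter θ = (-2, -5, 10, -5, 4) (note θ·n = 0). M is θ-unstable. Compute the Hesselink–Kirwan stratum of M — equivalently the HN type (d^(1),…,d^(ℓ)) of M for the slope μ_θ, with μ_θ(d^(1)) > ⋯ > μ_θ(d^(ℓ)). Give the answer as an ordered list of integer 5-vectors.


Barcode: M ≅ I[1,5], I[4,4], I[4,5], I[5,5]. HN layers by μ_θ (4 steps, strictly decreasing):
  μ^(1)=4; μ^(2)=5/2; μ^(3)=-7/2; μ^(4)=-5

((0, 0, 0, 0, 3); (0, 0, 1, 1, 0); (1, 1, 0, 0, 0); (0, 0, 0, 2, 0))


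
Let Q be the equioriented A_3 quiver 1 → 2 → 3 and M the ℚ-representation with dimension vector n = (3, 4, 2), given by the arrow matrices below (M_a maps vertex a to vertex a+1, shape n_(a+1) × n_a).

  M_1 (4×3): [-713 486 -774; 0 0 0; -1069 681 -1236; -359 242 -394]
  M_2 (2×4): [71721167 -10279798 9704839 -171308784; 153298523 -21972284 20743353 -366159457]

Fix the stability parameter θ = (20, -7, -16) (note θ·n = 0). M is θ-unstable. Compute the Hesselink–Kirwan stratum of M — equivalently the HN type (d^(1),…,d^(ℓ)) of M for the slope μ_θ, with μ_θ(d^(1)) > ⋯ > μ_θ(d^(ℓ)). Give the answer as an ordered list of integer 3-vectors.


Interval decomposition of M: I[1,1], I[1,3]^2, I[2,2]^2.
HN type (ℓ=3): μ^(1)=20; μ^(2)=-1; μ^(3)=-7

((1, 0, 0); (2, 2, 2); (0, 2, 0))


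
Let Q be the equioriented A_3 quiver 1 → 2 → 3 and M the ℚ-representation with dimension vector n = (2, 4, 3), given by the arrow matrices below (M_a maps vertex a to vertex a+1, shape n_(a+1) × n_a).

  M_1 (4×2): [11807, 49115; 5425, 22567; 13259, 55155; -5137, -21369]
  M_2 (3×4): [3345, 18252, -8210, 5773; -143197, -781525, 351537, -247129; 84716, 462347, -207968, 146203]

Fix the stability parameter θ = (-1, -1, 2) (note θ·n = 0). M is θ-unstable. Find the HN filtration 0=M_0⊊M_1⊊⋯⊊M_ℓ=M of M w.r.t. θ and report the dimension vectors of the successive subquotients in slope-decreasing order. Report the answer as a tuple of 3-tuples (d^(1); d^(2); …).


Interval decomposition of M: I[1,2], I[1,3], I[2,3]^2.
HN type (ℓ=2): μ^(1)=2; μ^(2)=-1

((0, 0, 3); (2, 4, 0))


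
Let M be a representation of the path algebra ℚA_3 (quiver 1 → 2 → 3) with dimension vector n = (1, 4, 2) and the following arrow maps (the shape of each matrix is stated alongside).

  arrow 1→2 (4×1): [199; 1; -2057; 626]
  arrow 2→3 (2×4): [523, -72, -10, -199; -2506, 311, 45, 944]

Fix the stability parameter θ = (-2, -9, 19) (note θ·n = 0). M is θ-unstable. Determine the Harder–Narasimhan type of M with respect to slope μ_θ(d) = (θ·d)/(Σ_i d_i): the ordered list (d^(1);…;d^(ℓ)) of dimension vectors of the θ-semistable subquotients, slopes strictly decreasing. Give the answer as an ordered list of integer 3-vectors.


Via rank(M_{q-1}∘⋯∘M_p): M ≅ I[1,3], I[2,2]^2, I[2,3].
μ_θ-semistable layers: μ^(1)=19; μ^(2)=-11/2; μ^(3)=-9

((0, 0, 2); (1, 1, 0); (0, 3, 0))


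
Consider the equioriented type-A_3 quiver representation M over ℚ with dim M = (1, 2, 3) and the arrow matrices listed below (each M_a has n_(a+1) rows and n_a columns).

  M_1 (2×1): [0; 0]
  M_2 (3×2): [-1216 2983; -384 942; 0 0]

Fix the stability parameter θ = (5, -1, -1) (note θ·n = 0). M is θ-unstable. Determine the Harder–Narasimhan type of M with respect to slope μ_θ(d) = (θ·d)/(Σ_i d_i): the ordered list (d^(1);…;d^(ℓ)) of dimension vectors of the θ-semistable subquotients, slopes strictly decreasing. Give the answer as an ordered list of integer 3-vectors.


Via rank(M_{q-1}∘⋯∘M_p): M ≅ I[1,1], I[2,2], I[2,3], I[3,3]^2.
μ_θ-semistable layers: μ^(1)=5; μ^(2)=-1

((1, 0, 0); (0, 2, 3))


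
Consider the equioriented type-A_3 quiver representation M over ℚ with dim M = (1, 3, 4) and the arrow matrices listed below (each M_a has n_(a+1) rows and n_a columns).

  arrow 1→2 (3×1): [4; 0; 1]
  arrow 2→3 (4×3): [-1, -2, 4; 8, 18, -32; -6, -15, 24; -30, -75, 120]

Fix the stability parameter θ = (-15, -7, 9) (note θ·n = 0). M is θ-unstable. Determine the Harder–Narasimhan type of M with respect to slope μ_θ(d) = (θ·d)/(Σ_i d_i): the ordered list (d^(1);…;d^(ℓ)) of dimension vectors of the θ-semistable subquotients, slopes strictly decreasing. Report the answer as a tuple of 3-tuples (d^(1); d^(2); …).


Via rank(M_{q-1}∘⋯∘M_p): M ≅ I[1,2], I[2,3]^2, I[3,3]^2.
μ_θ-semistable layers: μ^(1)=9; μ^(2)=-7; μ^(3)=-15

((0, 0, 4); (0, 3, 0); (1, 0, 0))


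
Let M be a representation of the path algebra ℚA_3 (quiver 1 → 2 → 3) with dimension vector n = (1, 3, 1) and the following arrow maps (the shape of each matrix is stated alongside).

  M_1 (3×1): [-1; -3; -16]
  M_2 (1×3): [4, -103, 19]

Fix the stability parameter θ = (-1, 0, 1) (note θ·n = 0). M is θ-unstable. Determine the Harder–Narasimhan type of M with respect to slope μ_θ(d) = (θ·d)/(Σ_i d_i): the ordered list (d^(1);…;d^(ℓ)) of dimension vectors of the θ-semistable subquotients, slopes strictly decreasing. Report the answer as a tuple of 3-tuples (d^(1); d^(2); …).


Barcode: M ≅ I[1,3], I[2,2]^2. HN layers by μ_θ (3 steps, strictly decreasing):
  μ^(1)=1; μ^(2)=0; μ^(3)=-1

((0, 0, 1); (0, 3, 0); (1, 0, 0))


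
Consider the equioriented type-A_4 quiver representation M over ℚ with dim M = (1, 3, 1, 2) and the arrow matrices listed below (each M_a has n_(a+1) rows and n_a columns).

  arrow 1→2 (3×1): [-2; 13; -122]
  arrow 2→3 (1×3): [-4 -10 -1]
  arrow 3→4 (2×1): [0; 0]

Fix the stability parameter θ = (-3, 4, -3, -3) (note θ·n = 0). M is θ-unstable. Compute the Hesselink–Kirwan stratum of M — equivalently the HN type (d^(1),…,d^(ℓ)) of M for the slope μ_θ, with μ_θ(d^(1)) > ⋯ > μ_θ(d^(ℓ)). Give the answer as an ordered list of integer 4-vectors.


Interval decomposition of M: I[1,2], I[2,2], I[2,3], I[4,4]^2.
HN type (ℓ=3): μ^(1)=4; μ^(2)=1/2; μ^(3)=-3

((0, 2, 0, 0); (0, 1, 1, 0); (1, 0, 0, 2))


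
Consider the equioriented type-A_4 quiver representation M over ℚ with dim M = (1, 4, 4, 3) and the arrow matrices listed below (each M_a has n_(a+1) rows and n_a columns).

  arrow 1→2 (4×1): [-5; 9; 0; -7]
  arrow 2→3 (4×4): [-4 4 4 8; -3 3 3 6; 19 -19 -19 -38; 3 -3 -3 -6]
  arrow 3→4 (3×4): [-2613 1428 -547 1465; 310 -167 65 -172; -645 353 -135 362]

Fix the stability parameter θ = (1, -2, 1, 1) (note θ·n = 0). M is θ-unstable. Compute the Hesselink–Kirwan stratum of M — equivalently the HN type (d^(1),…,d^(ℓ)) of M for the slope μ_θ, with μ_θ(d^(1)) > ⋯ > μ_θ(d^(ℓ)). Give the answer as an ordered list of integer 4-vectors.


Via rank(M_{q-1}∘⋯∘M_p): M ≅ I[1,2], I[2,2]^2, I[2,4], I[3,3], I[3,4]^2.
μ_θ-semistable layers: μ^(1)=1; μ^(2)=-1/2; μ^(3)=-2

((0, 0, 4, 3); (1, 1, 0, 0); (0, 3, 0, 0))


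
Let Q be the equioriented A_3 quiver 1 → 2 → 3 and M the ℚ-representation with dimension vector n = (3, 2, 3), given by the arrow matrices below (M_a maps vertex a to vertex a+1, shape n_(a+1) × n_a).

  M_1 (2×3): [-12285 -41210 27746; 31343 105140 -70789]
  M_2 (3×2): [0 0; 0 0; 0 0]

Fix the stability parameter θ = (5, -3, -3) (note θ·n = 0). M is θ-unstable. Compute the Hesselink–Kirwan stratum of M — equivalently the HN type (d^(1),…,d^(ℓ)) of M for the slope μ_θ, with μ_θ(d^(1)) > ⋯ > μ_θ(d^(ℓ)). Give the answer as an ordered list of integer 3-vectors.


Via rank(M_{q-1}∘⋯∘M_p): M ≅ I[1,1], I[1,2]^2, I[3,3]^3.
μ_θ-semistable layers: μ^(1)=5; μ^(2)=1; μ^(3)=-3

((1, 0, 0); (2, 2, 0); (0, 0, 3))


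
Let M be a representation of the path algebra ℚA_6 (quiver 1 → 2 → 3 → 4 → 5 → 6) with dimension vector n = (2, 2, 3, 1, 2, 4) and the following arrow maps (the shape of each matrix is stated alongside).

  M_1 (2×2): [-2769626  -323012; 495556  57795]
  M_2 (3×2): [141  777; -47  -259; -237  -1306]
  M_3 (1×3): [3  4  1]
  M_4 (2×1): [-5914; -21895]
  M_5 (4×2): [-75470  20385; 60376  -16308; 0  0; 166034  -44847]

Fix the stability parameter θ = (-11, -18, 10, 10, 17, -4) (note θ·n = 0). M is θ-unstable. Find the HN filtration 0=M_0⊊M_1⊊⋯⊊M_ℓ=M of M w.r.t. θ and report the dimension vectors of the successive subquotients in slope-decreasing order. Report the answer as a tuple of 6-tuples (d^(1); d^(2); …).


Via rank(M_{q-1}∘⋯∘M_p): M ≅ I[1,3], I[1,6], I[3,3], I[5,5], I[6,6]^3.
μ_θ-semistable layers: μ^(1)=17; μ^(2)=10; μ^(3)=33/4; μ^(4)=-4; μ^(5)=-29/2

((0, 0, 0, 0, 1, 0); (0, 0, 2, 0, 0, 0); (0, 0, 1, 1, 1, 1); (0, 0, 0, 0, 0, 3); (2, 2, 0, 0, 0, 0))


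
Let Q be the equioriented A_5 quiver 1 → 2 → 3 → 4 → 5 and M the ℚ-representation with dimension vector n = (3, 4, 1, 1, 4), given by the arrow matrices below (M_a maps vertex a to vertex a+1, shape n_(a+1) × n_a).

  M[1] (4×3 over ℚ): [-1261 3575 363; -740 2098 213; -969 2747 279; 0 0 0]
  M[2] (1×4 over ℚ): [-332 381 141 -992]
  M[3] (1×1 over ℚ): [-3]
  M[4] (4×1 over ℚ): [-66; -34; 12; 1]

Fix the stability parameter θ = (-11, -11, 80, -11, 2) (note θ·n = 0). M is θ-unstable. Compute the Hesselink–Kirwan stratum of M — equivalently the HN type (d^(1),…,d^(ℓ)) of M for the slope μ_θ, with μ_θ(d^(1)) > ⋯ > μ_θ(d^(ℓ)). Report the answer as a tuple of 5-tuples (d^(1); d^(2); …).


Via rank(M_{q-1}∘⋯∘M_p): M ≅ I[1,1], I[1,2], I[1,5], I[2,2]^2, I[5,5]^3.
μ_θ-semistable layers: μ^(1)=71/3; μ^(2)=2; μ^(3)=-11

((0, 0, 1, 1, 1); (0, 0, 0, 0, 3); (3, 4, 0, 0, 0))


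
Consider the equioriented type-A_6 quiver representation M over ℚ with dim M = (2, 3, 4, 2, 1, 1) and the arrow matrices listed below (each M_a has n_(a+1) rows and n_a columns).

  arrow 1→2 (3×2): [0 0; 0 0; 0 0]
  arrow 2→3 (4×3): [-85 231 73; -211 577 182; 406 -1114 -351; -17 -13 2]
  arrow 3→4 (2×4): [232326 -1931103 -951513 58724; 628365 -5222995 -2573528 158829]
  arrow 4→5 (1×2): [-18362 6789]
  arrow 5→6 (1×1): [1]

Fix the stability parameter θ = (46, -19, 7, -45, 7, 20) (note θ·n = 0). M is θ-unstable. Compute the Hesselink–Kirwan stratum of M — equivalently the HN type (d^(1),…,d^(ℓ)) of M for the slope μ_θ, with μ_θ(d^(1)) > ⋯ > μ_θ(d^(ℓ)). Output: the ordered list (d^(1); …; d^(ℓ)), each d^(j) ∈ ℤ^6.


Via rank(M_{q-1}∘⋯∘M_p): M ≅ I[1,1]^2, I[2,3]^2, I[2,6], I[3,4].
μ_θ-semistable layers: μ^(1)=46; μ^(2)=20; μ^(3)=7; μ^(4)=-19

((2, 0, 0, 0, 0, 0); (0, 0, 0, 0, 0, 1); (0, 0, 2, 0, 1, 0); (0, 3, 2, 2, 0, 0))


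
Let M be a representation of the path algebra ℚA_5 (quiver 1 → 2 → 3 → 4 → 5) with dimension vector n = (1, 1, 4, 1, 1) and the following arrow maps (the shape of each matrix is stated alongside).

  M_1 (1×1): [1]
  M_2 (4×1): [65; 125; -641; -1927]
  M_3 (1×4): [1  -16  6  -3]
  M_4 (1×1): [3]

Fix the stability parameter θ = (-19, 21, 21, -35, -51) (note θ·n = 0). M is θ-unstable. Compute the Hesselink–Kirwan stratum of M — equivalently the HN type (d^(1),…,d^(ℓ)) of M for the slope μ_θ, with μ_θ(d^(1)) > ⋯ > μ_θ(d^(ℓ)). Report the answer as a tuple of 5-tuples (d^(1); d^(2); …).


Barcode: M ≅ I[1,3], I[3,3]^2, I[3,5]. HN layers by μ_θ (3 steps, strictly decreasing):
  μ^(1)=21; μ^(2)=-19; μ^(3)=-65/3

((0, 1, 3, 0, 0); (1, 0, 0, 0, 0); (0, 0, 1, 1, 1))


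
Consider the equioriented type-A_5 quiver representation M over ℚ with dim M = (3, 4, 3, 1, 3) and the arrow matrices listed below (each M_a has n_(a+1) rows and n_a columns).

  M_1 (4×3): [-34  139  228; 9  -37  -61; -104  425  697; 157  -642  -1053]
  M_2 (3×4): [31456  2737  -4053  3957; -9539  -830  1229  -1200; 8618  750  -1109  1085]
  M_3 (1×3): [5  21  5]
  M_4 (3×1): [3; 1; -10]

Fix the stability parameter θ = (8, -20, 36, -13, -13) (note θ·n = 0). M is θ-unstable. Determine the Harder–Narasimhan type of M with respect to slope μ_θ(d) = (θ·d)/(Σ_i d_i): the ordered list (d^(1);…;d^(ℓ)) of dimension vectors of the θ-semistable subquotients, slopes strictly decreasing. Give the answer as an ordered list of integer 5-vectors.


Interval decomposition of M: I[1,2], I[1,3], I[1,5], I[2,3], I[5,5]^2.
HN type (ℓ=5): μ^(1)=36; μ^(2)=10/3; μ^(3)=-6; μ^(4)=-13; μ^(5)=-20

((0, 0, 2, 0, 0); (0, 0, 1, 1, 1); (3, 3, 0, 0, 0); (0, 0, 0, 0, 2); (0, 1, 0, 0, 0))


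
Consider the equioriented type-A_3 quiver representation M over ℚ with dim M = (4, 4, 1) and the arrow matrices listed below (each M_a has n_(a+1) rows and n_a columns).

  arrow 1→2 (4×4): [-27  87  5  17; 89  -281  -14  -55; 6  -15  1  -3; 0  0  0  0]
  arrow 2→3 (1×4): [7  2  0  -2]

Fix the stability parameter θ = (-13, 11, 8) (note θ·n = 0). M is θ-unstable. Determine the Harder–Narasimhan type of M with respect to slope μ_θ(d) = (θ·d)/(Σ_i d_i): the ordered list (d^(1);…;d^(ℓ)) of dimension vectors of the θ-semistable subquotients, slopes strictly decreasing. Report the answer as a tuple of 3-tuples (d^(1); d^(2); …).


Interval decomposition of M: I[1,1], I[1,2]^2, I[1,3], I[2,2].
HN type (ℓ=3): μ^(1)=11; μ^(2)=19/2; μ^(3)=-13

((0, 3, 0); (0, 1, 1); (4, 0, 0))


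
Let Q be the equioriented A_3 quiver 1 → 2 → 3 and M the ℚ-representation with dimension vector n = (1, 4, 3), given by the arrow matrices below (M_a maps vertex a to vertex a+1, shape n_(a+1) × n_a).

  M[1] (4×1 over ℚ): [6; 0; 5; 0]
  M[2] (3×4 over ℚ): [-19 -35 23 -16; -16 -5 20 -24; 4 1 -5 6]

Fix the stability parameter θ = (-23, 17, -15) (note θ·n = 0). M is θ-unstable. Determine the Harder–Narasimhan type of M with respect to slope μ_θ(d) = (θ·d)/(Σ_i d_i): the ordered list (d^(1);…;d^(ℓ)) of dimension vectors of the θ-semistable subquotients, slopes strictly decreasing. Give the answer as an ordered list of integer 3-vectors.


Via rank(M_{q-1}∘⋯∘M_p): M ≅ I[1,3], I[2,2], I[2,3]^2.
μ_θ-semistable layers: μ^(1)=17; μ^(2)=1; μ^(3)=-23

((0, 1, 0); (0, 3, 3); (1, 0, 0))


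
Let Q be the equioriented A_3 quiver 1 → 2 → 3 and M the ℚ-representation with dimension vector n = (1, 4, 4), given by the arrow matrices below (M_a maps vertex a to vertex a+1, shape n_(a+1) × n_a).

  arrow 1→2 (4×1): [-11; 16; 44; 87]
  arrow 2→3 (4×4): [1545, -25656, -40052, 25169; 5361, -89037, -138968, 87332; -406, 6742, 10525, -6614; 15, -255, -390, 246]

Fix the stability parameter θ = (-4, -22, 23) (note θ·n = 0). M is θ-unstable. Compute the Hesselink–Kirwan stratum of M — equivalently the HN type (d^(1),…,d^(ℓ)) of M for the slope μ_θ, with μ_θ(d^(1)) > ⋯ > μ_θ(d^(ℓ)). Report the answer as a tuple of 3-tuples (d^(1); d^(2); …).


Barcode: M ≅ I[1,3], I[2,3]^3. HN layers by μ_θ (3 steps, strictly decreasing):
  μ^(1)=23; μ^(2)=-13; μ^(3)=-22

((0, 0, 4); (1, 1, 0); (0, 3, 0))


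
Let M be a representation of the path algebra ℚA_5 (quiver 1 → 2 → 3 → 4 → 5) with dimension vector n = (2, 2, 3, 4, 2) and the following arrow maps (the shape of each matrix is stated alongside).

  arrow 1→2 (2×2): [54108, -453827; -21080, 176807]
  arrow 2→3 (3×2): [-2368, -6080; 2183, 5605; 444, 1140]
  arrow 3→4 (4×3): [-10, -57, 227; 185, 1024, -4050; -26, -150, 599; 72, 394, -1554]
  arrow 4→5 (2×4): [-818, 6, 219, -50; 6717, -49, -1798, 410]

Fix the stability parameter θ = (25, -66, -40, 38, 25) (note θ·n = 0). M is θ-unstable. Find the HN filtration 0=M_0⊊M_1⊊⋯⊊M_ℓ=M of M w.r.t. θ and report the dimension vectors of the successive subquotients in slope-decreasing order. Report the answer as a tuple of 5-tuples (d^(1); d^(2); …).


Interval decomposition of M: I[1,2], I[1,5], I[3,4], I[3,5], I[4,4].
HN type (ℓ=5): μ^(1)=38; μ^(2)=63/2; μ^(3)=-41/2; μ^(4)=-27; μ^(5)=-40

((0, 0, 0, 2, 0); (0, 0, 0, 2, 2); (1, 1, 0, 0, 0); (1, 1, 1, 0, 0); (0, 0, 2, 0, 0))


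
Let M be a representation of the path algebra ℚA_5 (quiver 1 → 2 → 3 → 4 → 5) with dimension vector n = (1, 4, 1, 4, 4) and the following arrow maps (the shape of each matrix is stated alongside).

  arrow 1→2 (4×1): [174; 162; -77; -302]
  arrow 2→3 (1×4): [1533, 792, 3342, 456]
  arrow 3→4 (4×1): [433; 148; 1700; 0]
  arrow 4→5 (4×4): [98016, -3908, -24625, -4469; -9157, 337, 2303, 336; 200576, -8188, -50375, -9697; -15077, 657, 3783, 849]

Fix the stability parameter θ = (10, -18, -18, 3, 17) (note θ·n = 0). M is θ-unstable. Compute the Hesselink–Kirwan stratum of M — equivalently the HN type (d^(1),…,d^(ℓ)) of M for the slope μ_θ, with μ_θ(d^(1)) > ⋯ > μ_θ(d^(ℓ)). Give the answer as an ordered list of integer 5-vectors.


Interval decomposition of M: I[1,2], I[2,2]^2, I[2,5], I[4,4], I[4,5]^2, I[5,5].
HN type (ℓ=4): μ^(1)=17; μ^(2)=3; μ^(3)=-4; μ^(4)=-18

((0, 0, 0, 0, 4); (0, 0, 0, 4, 0); (1, 1, 0, 0, 0); (0, 3, 1, 0, 0))


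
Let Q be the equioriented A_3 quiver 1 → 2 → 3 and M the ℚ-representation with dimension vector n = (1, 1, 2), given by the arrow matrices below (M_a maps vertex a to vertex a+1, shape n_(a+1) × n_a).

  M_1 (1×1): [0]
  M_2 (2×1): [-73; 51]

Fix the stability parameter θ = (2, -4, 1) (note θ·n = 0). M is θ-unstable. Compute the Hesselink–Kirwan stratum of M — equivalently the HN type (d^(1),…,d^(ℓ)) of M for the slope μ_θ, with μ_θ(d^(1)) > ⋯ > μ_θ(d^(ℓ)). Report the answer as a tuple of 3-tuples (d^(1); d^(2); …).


Via rank(M_{q-1}∘⋯∘M_p): M ≅ I[1,1], I[2,3], I[3,3].
μ_θ-semistable layers: μ^(1)=2; μ^(2)=1; μ^(3)=-4

((1, 0, 0); (0, 0, 2); (0, 1, 0))


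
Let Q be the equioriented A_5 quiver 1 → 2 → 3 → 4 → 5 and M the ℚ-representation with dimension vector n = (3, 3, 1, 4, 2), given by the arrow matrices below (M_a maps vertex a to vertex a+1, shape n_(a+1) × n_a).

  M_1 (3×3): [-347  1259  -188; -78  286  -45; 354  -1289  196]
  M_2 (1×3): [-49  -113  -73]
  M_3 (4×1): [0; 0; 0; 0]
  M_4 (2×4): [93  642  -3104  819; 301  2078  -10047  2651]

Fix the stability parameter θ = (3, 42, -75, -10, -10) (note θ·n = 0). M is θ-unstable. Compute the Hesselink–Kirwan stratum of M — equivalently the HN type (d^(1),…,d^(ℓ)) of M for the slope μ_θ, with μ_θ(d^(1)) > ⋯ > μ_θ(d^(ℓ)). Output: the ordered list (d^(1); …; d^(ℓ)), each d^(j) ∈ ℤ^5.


Interval decomposition of M: I[1,2]^2, I[1,3], I[4,4]^2, I[4,5]^2.
HN type (ℓ=3): μ^(1)=42; μ^(2)=3; μ^(3)=-10

((0, 2, 0, 0, 0); (2, 0, 0, 0, 0); (1, 1, 1, 4, 2))
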